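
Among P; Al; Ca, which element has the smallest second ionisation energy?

Ca

After 1 electron has been removed, what remains? P⁺ still has 4 valence electrons; Al⁺ still has 2 valence electrons; Ca⁺ still has 1 valence electron.
All are still removing valence electrons, so compare the +1 ions as you would atoms: IE_2 generally rises across a period (higher Z_eff) and falls down a group (larger shell), subject to the usual subshell exceptions.
Valence configurations: P⁺ [Ne]3s²3p², Al⁺ [Ne]3s², Ca⁺ [Ar]4s¹.
The numbers (kJ/mol): P 1907, Al 1817, Ca 1145.
Putting it together, IE_2: Ca < Al < P.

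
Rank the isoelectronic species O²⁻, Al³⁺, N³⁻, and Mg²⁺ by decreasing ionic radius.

All of these have 10 electrons, so size is governed by nuclear charge alone: the more protons, the stronger the pull on the same electron cloud, and the smaller the ion.
Nuclear charges: Al³⁺ (Z=13), Mg²⁺ (Z=12), O²⁻ (Z=8), N³⁻ (Z=7).
Largest to smallest: N³⁻ > O²⁻ > Mg²⁺ > Al³⁺.

N³⁻, O²⁻, Mg²⁺, Al³⁺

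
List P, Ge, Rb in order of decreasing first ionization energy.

P is in period 3, group 15; Ge is in period 4, group 14; Rb is in period 5, group 1.
First ionization energy rises across a period (greater Z_eff holds electrons more tightly) and falls down a group (valence electrons are farther from the nucleus).
Here both period and group differ, so the two effects have to be weighed against each other.
Ge > Rb: relative to Rb, both the across-period and down-group shifts push Ge's first ionization energy up.
P > Ge: both effects reinforce here, so P is clearly the higher of the two.
For reference (kJ/mol): P 1012, Ge 762, Rb 403.
So from highest to lowest: P > Ge > Rb.

P > Ge > Rb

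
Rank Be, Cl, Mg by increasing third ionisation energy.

After 2 electrons have been removed, what remains? Be²⁺ is the bare [He] core; Cl²⁺ still has 5 valence electrons; Mg²⁺ is the bare [Ne] core.
Breaking into a closed-shell core is much more expensive than removing a leftover valence electron — Mg and Be have the largest IE_3 here.
The numbers (kJ/mol): Be 14849, Cl 3822, Mg 7733.
Overall IE_3 order: Cl < Mg < Be.

Cl < Mg < Be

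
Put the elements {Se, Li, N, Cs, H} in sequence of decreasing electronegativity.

N > Se > H > Li > Cs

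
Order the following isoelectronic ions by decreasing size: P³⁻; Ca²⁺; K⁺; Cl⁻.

P³⁻ > Cl⁻ > K⁺ > Ca²⁺

All of these have 18 electrons, so size is governed by nuclear charge alone: the more protons, the stronger the pull on the same electron cloud, and the smaller the ion.
Nuclear charges: Ca²⁺ (Z=20), K⁺ (Z=19), Cl⁻ (Z=17), P³⁻ (Z=15).
Largest to smallest: P³⁻ > Cl⁻ > K⁺ > Ca²⁺.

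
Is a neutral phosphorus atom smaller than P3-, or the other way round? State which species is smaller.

P

Forming P3- adds 3 electrons to P. More electron–electron repulsion in the same shell, with unchanged nuclear charge, lets the cloud expand.
An anion is larger than its parent atom: P3- > P.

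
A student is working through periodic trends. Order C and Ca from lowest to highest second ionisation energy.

Ca < C

Consider each +1 ion: C⁺ still has 3 valence electrons; Ca⁺ still has 1 valence electron.
All are still removing valence electrons, so compare the +1 ions as you would atoms: IE_2 generally rises across a period (higher Z_eff) and falls down a group (larger shell), subject to the usual subshell exceptions.
Valence configurations: C⁺ [He]2s²2p¹, Ca⁺ [Ar]4s¹.
Approximate IE_2 values (kJ/mol): C 2353, Ca 1145.
Hence IE_2: Ca < C.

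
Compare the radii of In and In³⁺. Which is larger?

Forming In³⁺ removes 3 electrons from In. Fewer electrons for the same nuclear charge means less shielding and a higher Z_eff on the remaining electrons, and for main-group metals the entire outer shell is lost.
A cation is smaller than its parent atom: In³⁺ < In.

In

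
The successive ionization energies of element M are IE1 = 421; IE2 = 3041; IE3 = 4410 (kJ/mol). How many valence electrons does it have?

1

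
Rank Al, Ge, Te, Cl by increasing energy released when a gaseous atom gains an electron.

Al < Ge < Te < Cl

Al is in period 3, group 13; Cl is in period 3, group 17; Ge is in period 4, group 14; Te is in period 5, group 16.
Atoms with high Z_eff and room in the valence shell (especially the halogens) have the most exothermic electron affinities.
Neither a single period nor a single group — weigh both effects.
Ge > Al: the two effects oppose for this pair; the across-period effect wins (119 vs 42 kJ/mol).
Te > Ge: the two effects oppose for this pair; the across-period effect wins (190 vs 119 kJ/mol).
Cl > Te: relative to Te, both the across-period and down-group shifts push Cl's electron affinity up.
For reference (kJ/mol): Al 42, Cl 349, Ge 119, Te 190.
So from lowest to highest: Al < Ge < Te < Cl.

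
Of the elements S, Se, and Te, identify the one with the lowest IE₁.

S is in period 3, group 16; Se is in period 4, group 16; Te is in period 5, group 16.
First ionization energy rises across a period (greater Z_eff holds electrons more tightly) and falls down a group (valence electrons are farther from the nucleus).
All are in group 16, so first ionization energy increases up the group.
The lowest IE₁ among these belongs to Te.

Te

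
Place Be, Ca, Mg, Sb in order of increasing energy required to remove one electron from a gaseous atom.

Ca < Mg < Sb < Be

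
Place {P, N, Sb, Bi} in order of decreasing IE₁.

N > P > Sb > Bi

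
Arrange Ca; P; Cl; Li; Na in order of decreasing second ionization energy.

After 1 electron has been removed, what remains? Ca⁺ still has 1 valence electron; P⁺ still has 4 valence electrons; Cl⁺ still has 6 valence electrons; Li⁺ is the bare [He] core; Na⁺ is the bare [Ne] core.
Pulling an electron out of a noble-gas core costs far more than removing a remaining valence electron, so Na and Li sit at the high end of IE_2.
Valence configurations: Ca⁺ [Ar]4s¹, P⁺ [Ne]3s²3p², Cl⁺ [Ne]3s²3p⁴.
Tabulated IE_2 (kJ/mol): Ca 1145, P 1907, Cl 2298, Li 7298, Na 4562.
Hence IE_2: Ca < P < Cl < Na < Li.

Li > Na > Cl > P > Ca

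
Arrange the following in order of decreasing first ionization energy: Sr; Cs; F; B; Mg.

F > B > Mg > Sr > Cs

B is in period 2, group 13; F is in period 2, group 17; Mg is in period 3, group 2; Sr is in period 5, group 2; Cs is in period 6, group 1.
Across a period the outer electron is held more tightly (higher IE₁); down a group it sits in a higher shell, more shielded, and comes off more easily.
Here both period and group differ, so the two effects have to be weighed against each other.
Sr > Cs: relative to Cs, both the across-period and down-group shifts push Sr's first ionization energy up.
Mg > Sr: Mg sits above Sr in group 2, so the down-group effect alone puts Mg higher.
B > Mg: both effects reinforce here, so B is clearly the higher of the two.
F > B: F lies to the right of B in period 2, so the across-period effect alone puts F higher.
For reference (kJ/mol): B 801, F 1681, Mg 738, Sr 550, Cs 376.
So from highest to lowest: F > B > Mg > Sr > Cs.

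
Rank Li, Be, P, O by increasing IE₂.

Be < P < O < Li

IE_2 is the cost of taking one more electron from the +1 cation: Li⁺ is the bare [He] core; Be⁺ still has 1 valence electron; P⁺ still has 4 valence electrons; O⁺ still has 5 valence electrons.
Pulling an electron out of a noble-gas core costs far more than removing a remaining valence electron, so Li sits at the high end of IE_2.
Valence configurations: Be⁺ [He]2s¹, P⁺ [Ne]3s²3p², O⁺ [He]2s²2p³.
Tabulated IE_2 (kJ/mol): Li 7298, Be 1757, P 1907, O 3388.
Hence IE_2: Be < P < O < Li.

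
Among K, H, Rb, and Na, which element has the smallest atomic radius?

H

H is in period 1, group 1; Na is in period 3, group 1; K is in period 4, group 1; Rb is in period 5, group 1.
Atomic radius shrinks across a period as nuclear charge pulls the same shell inward, and grows down a group as new shells are added.
All are in group 1, so atomic radius increases down the group.
The smallest atomic radius among these belongs to H.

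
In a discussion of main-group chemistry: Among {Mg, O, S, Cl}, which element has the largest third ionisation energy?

Mg

The third ionization energy removes an electron from the +2 ion. For each element: Mg²⁺ is the bare [Ne] core; O²⁺ still has 4 valence electrons; S²⁺ still has 4 valence electrons; Cl²⁺ still has 5 valence electrons.
Core electrons are held far more tightly than valence electrons, so Mg tops the IE_3 order.
Valence configurations: O²⁺ [He]2s²2p², S²⁺ [Ne]3s²3p², Cl²⁺ [Ne]3s²3p³.
Approximate IE_3 values (kJ/mol): Mg 7733, O 5300, S 3357, Cl 3822.
Putting it together, IE_3: S < Cl < O < Mg.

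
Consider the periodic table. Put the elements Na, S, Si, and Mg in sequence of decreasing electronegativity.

S, Si, Mg, Na

Na is in period 3, group 1; Mg is in period 3, group 2; Si is in period 3, group 14; S is in period 3, group 16.
Electronegativity increases across a period and decreases down a group, tracking effective nuclear charge and atomic size.
All lie in period 3, so electronegativity increases left to right.
So from highest to lowest: S > Si > Mg > Na.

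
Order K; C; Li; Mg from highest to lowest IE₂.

Li > K > C > Mg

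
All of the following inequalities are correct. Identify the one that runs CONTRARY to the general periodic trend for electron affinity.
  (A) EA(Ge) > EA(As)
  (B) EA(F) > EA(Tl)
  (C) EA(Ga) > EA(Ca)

(A)

The general trend: electron affinity increases across a period and decreases down a group.
(A) Ge (period 4, group 14) vs As (period 4, group 15): the stated order contradicts the simple trend.
(B) F (period 2, group 17) vs Tl (period 6, group 13): the stated order agrees with the simple trend.
(C) Ga (period 4, group 13) vs Ca (period 4, group 2): the stated order agrees with the simple trend.
The exception is (A): adding an electron to As's half-filled 4p³ is unfavourable, so Ge (4p²) has the more exothermic EA.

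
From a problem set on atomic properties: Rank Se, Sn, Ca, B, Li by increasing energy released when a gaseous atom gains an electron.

Li is in period 2, group 1; B is in period 2, group 13; Ca is in period 4, group 2; Se is in period 4, group 16; Sn is in period 5, group 14.
EA tends to increase across a period and decrease down a group, though the pattern is less regular than for IE or radius.
Neither a single period nor a single group — weigh both effects.
B > Ca: relative to Ca, both the across-period and down-group shifts push B's electron affinity up.
Li > B: this pair runs against the simple trend — see the exception note.
Sn > Li: period and group pull opposite ways; the across-period shift dominates (107 vs 60 kJ/mol).
Se > Sn: both effects reinforce here, so Se is clearly the higher of the two.
Note the exception: Li has a higher electron affinity than B, contrary to the simple trend — B's ns²np¹ configuration gives only a small electron affinity — the sparsely filled np subshell binds an added electron weakly.
Tabulated electron affinity (kJ/mol): Li 60, B 27, Ca 2, Se 195, Sn 107.
So from lowest to highest: Ca < B < Li < Sn < Se.

Ca < B < Li < Sn < Se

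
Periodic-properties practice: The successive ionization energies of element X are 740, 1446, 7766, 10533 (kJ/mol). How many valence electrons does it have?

2

Look for the largest jump between consecutive ionization energies: IE3/IE2 ≈ 5.4, far larger than any earlier ratio.
That jump marks the point where a core electron is being removed. So the atom has 2 valence electrons.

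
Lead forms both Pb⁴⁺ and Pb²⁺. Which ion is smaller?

Pb⁴⁺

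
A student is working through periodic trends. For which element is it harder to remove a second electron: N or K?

IE_2 is the cost of taking one more electron from the +1 cation: N⁺ still has 4 valence electrons; K⁺ is the bare [Ar] core.
Pulling an electron out of a noble-gas core costs far more than removing a remaining valence electron, so K sits at the high end of IE_2.
Tabulated IE_2 (kJ/mol): N 2856, K 3052.
Overall IE_2 order: N < K.

K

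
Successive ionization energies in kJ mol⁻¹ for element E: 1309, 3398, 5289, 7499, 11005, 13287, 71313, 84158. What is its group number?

Look for the largest jump between consecutive ionization energies: IE7/IE6 ≈ 5.4, far larger than any earlier ratio.
That jump marks the point where a core electron is being removed. So the atom has 6 valence electrons.
A main-group element with 6 valence electrons is in group 16.

Group 16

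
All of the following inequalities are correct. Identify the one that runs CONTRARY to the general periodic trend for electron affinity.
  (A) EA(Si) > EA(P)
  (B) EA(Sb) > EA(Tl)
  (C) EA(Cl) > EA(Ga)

(A)

The general trend: electron affinity increases across a period and decreases down a group.
(A) Si (period 3, group 14) vs P (period 3, group 15): the stated order contradicts the simple trend.
(B) Sb (period 5, group 15) vs Tl (period 6, group 13): the stated order agrees with the simple trend.
(C) Cl (period 3, group 17) vs Ga (period 4, group 13): the stated order agrees with the simple trend.
The exception is (A): adding an electron to P's half-filled 3p³ is unfavourable, so Si (3p²) has the more exothermic EA.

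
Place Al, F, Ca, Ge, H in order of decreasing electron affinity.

F > Ge > H > Al > Ca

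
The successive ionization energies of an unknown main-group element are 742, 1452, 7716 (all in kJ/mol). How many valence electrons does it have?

Look for the largest jump between consecutive ionization energies: IE3/IE2 ≈ 5.3, far larger than any earlier ratio.
That jump marks the point where a core electron is being removed. So the atom has 2 valence electrons.

2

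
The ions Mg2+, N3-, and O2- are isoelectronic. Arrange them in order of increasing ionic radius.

All of these have 10 electrons, so size is governed by nuclear charge alone: the more protons, the stronger the pull on the same electron cloud, and the smaller the ion.
Nuclear charges: Mg2+ (Z=12), O2- (Z=8), N3- (Z=7).
Smallest to largest: Mg2+ < O2- < N3-.

Mg2+ < O2- < N3-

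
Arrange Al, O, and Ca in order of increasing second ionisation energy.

Ca < Al < O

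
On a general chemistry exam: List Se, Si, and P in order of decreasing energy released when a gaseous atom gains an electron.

Se > Si > P

Si is in period 3, group 14; P is in period 3, group 15; Se is in period 4, group 16.
Adding an electron releases more energy for atoms nearer the top right (short of the noble gases).
These span different periods and groups, so the two trends combine.
Si > P: this pair runs against the simple trend — see the exception note.
Se > Si: period and group pull opposite ways; the across-period shift dominates (195 vs 134 kJ/mol).
Note the exception: Si has a higher electron affinity than P, contrary to the simple trend — adding an electron to P's half-filled 3p³ is unfavourable, so Si (3p²) has the more exothermic EA.
For reference (kJ/mol): Si 134, P 72, Se 195.
So from highest to lowest: Se > Si > P.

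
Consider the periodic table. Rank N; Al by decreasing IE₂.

After 1 electron has been removed, what remains? N⁺ still has 4 valence electrons; Al⁺ still has 2 valence electrons.
All are still removing valence electrons, so compare the +1 ions as you would atoms: IE_2 generally rises across a period (higher Z_eff) and falls down a group (larger shell), subject to the usual subshell exceptions.
Valence configurations: N⁺ [He]2s²2p², Al⁺ [Ne]3s².
Tabulated IE_2 (kJ/mol): N 2856, Al 1817.
Putting it together, IE_2: Al < N.

N, Al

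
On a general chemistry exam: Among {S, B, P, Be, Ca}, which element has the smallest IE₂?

After 1 electron has been removed, what remains? S⁺ still has 5 valence electrons; B⁺ still has 2 valence electrons; P⁺ still has 4 valence electrons; Be⁺ still has 1 valence electron; Ca⁺ still has 1 valence electron.
All are still removing valence electrons, so compare the +1 ions as you would atoms: IE_2 generally rises across a period (higher Z_eff) and falls down a group (larger shell), subject to the usual subshell exceptions.
Valence configurations: S⁺ [Ne]3s²3p³, B⁺ [He]2s², P⁺ [Ne]3s²3p², Be⁺ [He]2s¹, Ca⁺ [Ar]4s¹.
Approximate IE_2 values (kJ/mol): S 2252, B 2427, P 1907, Be 1757, Ca 1145.
Overall IE_2 order: Ca < Be < P < S < B.

Ca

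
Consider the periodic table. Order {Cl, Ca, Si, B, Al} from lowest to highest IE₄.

After 3 electrons have been removed, what remains? Cl³⁺ still has 4 valence electrons; Ca³⁺ is already 1 electron into the core; Si³⁺ still has 1 valence electron; B³⁺ is the bare [He] core; Al³⁺ is the bare [Ne] core.
Core electrons are held far more tightly than valence electrons, so Ca, Al and B top the IE_4 order.
Valence configurations: Cl³⁺ [Ne]3s²3p², Si³⁺ [Ne]3s¹.
Approximate IE_4 values (kJ/mol): Cl 5159, Ca 6491, Si 4356, B 25026, Al 11577.
Putting it together, IE_4: Si < Cl < Ca < Al < B.

Si < Cl < Ca < Al < B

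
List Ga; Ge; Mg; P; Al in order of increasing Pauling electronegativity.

Mg is in period 3, group 2; Al is in period 3, group 13; P is in period 3, group 15; Ga is in period 4, group 13; Ge is in period 4, group 14.
EN rises left→right (higher Z_eff, smaller atoms) and falls top→bottom (larger, more shielded atoms).
Here both period and group differ, so the two effects have to be weighed against each other.
Al > Mg: both are in period 3; the period trend gives Al the larger value.
Ga > Al: this pair runs against the simple trend — see the exception note.
Ge > Ga: both are in period 4; the period trend gives Ge the larger value.
P > Ge: both effects reinforce here, so P is clearly the higher of the two.
Note the exception: Ga has a higher electronegativity than Al, contrary to the simple trend — poor shielding by filled d (and f) subshells raises the heavier element's effective nuclear charge more than the simple down-group trend predicts.
Tabulated electronegativity (Pauling): Mg 1.31, Al 1.61, P 2.19, Ga 1.81, Ge 2.01.
So from lowest to highest: Mg < Al < Ga < Ge < P.

Mg < Al < Ga < Ge < P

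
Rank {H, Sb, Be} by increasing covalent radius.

H is in period 1, group 1; Be is in period 2, group 2; Sb is in period 5, group 15.
Across a period the added protons contract the valence shell; down a group each new principal shell makes the atom larger.
Here both period and group differ, so the two effects have to be weighed against each other.
Be > H: the two effects oppose for this pair; the down-group effect wins (102 vs 32 pm).
Sb > Be: period and group pull opposite ways; the down-group shift dominates (140 vs 102 pm).
Approximate values (pm): H 32, Be 102, Sb 140.
So from smallest to largest: H < Be < Sb.

H, Be, Sb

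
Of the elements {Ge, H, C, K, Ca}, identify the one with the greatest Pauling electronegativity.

H is in period 1, group 1; C is in period 2, group 14; K is in period 4, group 1; Ca is in period 4, group 2; Ge is in period 4, group 14.
EN rises left→right (higher Z_eff, smaller atoms) and falls top→bottom (larger, more shielded atoms).
Neither a single period nor a single group — weigh both effects.
Ca > K: Ca lies to the right of K in period 4, so the across-period effect alone puts Ca higher.
Ge > Ca: Ge lies to the right of Ca in period 4, so the across-period effect alone puts Ge higher.
H > Ge: period and group pull opposite ways; the down-group shift dominates (2.20 vs 2.01).
C > H: period and group pull opposite ways; the across-period shift dominates (2.55 vs 2.20).
For reference (Pauling): H 2.20, C 2.55, K 0.82, Ca 1.00, Ge 2.01.
The greatest Pauling electronegativity among these belongs to C.

C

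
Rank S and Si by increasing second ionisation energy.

Si < S

Consider each +1 ion: S⁺ still has 5 valence electrons; Si⁺ still has 3 valence electrons.
All are still removing valence electrons, so compare the +1 ions as you would atoms: IE_2 generally rises across a period (higher Z_eff) and falls down a group (larger shell), subject to the usual subshell exceptions.
Valence configurations: S⁺ [Ne]3s²3p³, Si⁺ [Ne]3s²3p¹.
The numbers (kJ/mol): S 2252, Si 1577.
So the second ionization energies run Si < S.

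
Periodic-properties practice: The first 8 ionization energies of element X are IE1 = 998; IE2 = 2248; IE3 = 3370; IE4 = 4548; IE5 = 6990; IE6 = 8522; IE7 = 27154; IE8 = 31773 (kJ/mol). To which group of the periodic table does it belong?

Group 16

Look for the largest jump between consecutive ionization energies: IE7/IE6 ≈ 3.2, far larger than any earlier ratio.
That jump marks the point where a core electron is being removed. So the atom has 6 valence electrons.
A main-group element with 6 valence electrons is in group 16.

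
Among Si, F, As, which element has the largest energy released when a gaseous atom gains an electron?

F

F is in period 2, group 17; Si is in period 3, group 14; As is in period 4, group 15.
Adding an electron releases more energy for atoms nearer the top right (short of the noble gases).
Here both period and group differ, so the two effects have to be weighed against each other.
Si > As: period and group pull opposite ways; the down-group shift dominates (134 vs 78 kJ/mol).
F > Si: relative to Si, both the across-period and down-group shifts push F's electron affinity up.
For reference (kJ/mol): F 328, Si 134, As 78.
The largest energy released when a gaseous atom gains an electron among these belongs to F.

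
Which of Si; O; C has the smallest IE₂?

The second ionization energy removes an electron from the +1 ion. For each element: Si⁺ still has 3 valence electrons; O⁺ still has 5 valence electrons; C⁺ still has 3 valence electrons.
All are still removing valence electrons, so compare the +1 ions as you would atoms: IE_2 generally rises across a period (higher Z_eff) and falls down a group (larger shell), subject to the usual subshell exceptions.
Valence configurations: Si⁺ [Ne]3s²3p¹, O⁺ [He]2s²2p³, C⁺ [He]2s²2p¹.
Approximate IE_2 values (kJ/mol): Si 1577, O 3388, C 2353.
Hence IE_2: Si < C < O.

Si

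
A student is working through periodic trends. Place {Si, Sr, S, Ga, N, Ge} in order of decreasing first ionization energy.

N is in period 2, group 15; Si is in period 3, group 14; S is in period 3, group 16; Ga is in period 4, group 13; Ge is in period 4, group 14; Sr is in period 5, group 2.
IE₁ increases left→right with effective nuclear charge and decreases top→bottom as the valence shell moves farther out.
Neither a single period nor a single group — weigh both effects.
Ga > Sr: both effects reinforce here, so Ga is clearly the higher of the two.
Ge > Ga: both are in period 4; the period trend gives Ge the larger value.
Si > Ge: they share group 14; the group trend gives Si the larger value.
S > Si: both are in period 3; the period trend gives S the larger value.
N > S: the two effects oppose for this pair; the down-group effect wins (1402 vs 1000 kJ/mol).
For reference (kJ/mol): N 1402, Si 786, S 1000, Ga 579, Ge 762, Sr 550.
So from highest to lowest: N > S > Si > Ge > Ga > Sr.

N > S > Si > Ge > Ga > Sr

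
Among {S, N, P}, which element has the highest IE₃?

The third ionization energy removes an electron from the +2 ion. For each element: S²⁺ still has 4 valence electrons; N²⁺ still has 3 valence electrons; P²⁺ still has 3 valence electrons.
All are still removing valence electrons, so compare the +2 ions as you would atoms: IE_3 generally rises across a period (higher Z_eff) and falls down a group (larger shell), subject to the usual subshell exceptions.
Valence configurations: S²⁺ [Ne]3s²3p², N²⁺ [He]2s²2p¹, P²⁺ [Ne]3s²3p¹.
Tabulated IE_3 (kJ/mol): S 3357, N 4578, P 2914.
Overall IE_3 order: P < S < N.

N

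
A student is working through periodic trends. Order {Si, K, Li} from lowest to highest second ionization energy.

Si < K < Li

Consider each +1 ion: Si⁺ still has 3 valence electrons; K⁺ is the bare [Ar] core; Li⁺ is the bare [He] core.
Breaking into a closed-shell core is much more expensive than removing a leftover valence electron — K and Li have the largest IE_2 here.
The numbers (kJ/mol): Si 1577, K 3052, Li 7298.
Overall IE_2 order: Si < K < Li.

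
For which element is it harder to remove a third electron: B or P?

B

IE_3 is the cost of taking one more electron from the +2 cation: B²⁺ still has 1 valence electron; P²⁺ still has 3 valence electrons.
All are still removing valence electrons, so compare the +2 ions as you would atoms: IE_3 generally rises across a period (higher Z_eff) and falls down a group (larger shell), subject to the usual subshell exceptions.
Valence configurations: B²⁺ [He]2s¹, P²⁺ [Ne]3s²3p¹.
Approximate IE_3 values (kJ/mol): B 3660, P 2914.
Hence IE_3: P < B.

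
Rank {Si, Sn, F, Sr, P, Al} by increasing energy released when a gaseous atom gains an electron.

Sr < Al < P < Sn < Si < F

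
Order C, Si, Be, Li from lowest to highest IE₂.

Si < Be < C < Li

After 1 electron has been removed, what remains? C⁺ still has 3 valence electrons; Si⁺ still has 3 valence electrons; Be⁺ still has 1 valence electron; Li⁺ is the bare [He] core.
Pulling an electron out of a noble-gas core costs far more than removing a remaining valence electron, so Li sits at the high end of IE_2.
Valence configurations: C⁺ [He]2s²2p¹, Si⁺ [Ne]3s²3p¹, Be⁺ [He]2s¹.
Tabulated IE_2 (kJ/mol): C 2353, Si 1577, Be 1757, Li 7298.
Overall IE_2 order: Si < Be < C < Li.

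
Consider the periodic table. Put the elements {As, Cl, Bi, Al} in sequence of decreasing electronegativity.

Al is in period 3, group 13; Cl is in period 3, group 17; As is in period 4, group 15; Bi is in period 6, group 15.
Electronegativity increases across a period and decreases down a group, tracking effective nuclear charge and atomic size.
Here both period and group differ, so the two effects have to be weighed against each other.
Bi > Al: the two effects oppose for this pair; the across-period effect wins (2.02 vs 1.61).
As > Bi: As sits above Bi in group 15, so the down-group effect alone puts As higher.
Cl > As: both effects reinforce here, so Cl is clearly the higher of the two.
Tabulated electronegativity (Pauling): Al 1.61, Cl 3.16, As 2.18, Bi 2.02.
So from highest to lowest: Cl > As > Bi > Al.

Cl > As > Bi > Al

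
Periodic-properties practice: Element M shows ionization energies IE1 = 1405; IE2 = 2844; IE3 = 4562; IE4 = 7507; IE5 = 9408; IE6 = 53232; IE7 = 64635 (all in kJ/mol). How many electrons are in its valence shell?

5

Look for the largest jump between consecutive ionization energies: IE6/IE5 ≈ 5.7, far larger than any earlier ratio.
That jump marks the point where a core electron is being removed. So the atom has 5 valence electrons.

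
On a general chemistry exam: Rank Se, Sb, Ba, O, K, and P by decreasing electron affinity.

Adding an electron releases more energy for atoms nearer the top right (short of the noble gases).
Here both period and group differ, so the two effects have to be weighed against each other.
K > Ba: period and group pull opposite ways; the down-group shift dominates (48 vs 14 kJ/mol).
P > K: both effects reinforce here, so P is clearly the higher of the two.
Sb > P: this pair runs against the simple trend — see the exception note.
O > Sb: both effects reinforce here, so O is clearly the higher of the two.
Se > O: this pair runs against the simple trend — see the exception note.
Note the exception: Sb has a higher electron affinity than P, contrary to the simple trend — both are half-filled np³, but the pairing/repulsion penalty for the added electron shrinks as the p orbitals become larger and more diffuse down the group, and for Sb that outweighs the weaker nuclear attraction.
Note the exception: Se has a higher electron affinity than O, contrary to the simple trend — O's compact 2p subshell gives strong electron–electron repulsion on the added electron.
Approximate values (kJ/mol): O 141, P 72, K 48, Se 195, Sb 103, Ba 14.
So from highest to lowest: Se > O > Sb > P > K > Ba.

Se, O, Sb, P, K, Ba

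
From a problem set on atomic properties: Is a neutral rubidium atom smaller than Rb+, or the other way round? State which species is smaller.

Forming Rb+ removes 1 electron from Rb. Fewer electrons for the same nuclear charge means less shielding and a higher Z_eff on the remaining electrons, and for main-group metals the entire outer shell is lost.
A cation is smaller than its parent atom: Rb+ < Rb.

Rb+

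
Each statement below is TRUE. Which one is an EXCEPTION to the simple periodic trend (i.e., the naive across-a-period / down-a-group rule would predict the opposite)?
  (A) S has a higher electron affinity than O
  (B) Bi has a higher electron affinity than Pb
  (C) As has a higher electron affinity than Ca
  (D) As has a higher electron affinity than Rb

The general trend: electron affinity increases across a period and decreases down a group.
(A) S (period 3, group 16) vs O (period 2, group 16): the stated order contradicts the simple trend.
(B) Bi (period 6, group 15) vs Pb (period 6, group 14): the stated order agrees with the simple trend.
(C) As (period 4, group 15) vs Ca (period 4, group 2): the stated order agrees with the simple trend.
(D) As (period 4, group 15) vs Rb (period 5, group 1): the stated order agrees with the simple trend.
The exception is (A): the compact 2p subshell of O repels the added electron more than S's larger 3p does.

(A)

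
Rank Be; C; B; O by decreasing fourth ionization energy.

B > Be > O > C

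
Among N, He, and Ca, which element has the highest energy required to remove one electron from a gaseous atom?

IE₁ increases left→right with effective nuclear charge and decreases top→bottom as the valence shell moves farther out.
These span different periods and groups, so the two trends combine.
N > Ca: both effects reinforce here, so N is clearly the higher of the two.
He > N: relative to N, both the across-period and down-group shifts push He's first ionization energy up.
For reference (kJ/mol): He 2372, N 1402, Ca 590.
The highest energy required to remove one electron from a gaseous atom among these belongs to He.

He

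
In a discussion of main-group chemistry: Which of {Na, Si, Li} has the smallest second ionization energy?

IE_2 is the cost of taking one more electron from the +1 cation: Na⁺ is the bare [Ne] core; Si⁺ still has 3 valence electrons; Li⁺ is the bare [He] core.
Breaking into a closed-shell core is much more expensive than removing a leftover valence electron — Na and Li have the largest IE_2 here.
The numbers (kJ/mol): Na 4562, Si 1577, Li 7298.
Putting it together, IE_2: Si < Na < Li.

Si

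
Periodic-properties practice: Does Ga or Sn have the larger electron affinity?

Ga is in period 4, group 13; Sn is in period 5, group 14.
Atoms with high Z_eff and room in the valence shell (especially the halogens) have the most exothermic electron affinities.
A diagonal step moves right (one effect) and down (the opposite effect) at once.
Sn > Ga: the two effects oppose for this pair; the across-period effect wins (107 vs 29 kJ/mol).
Tabulated electron affinity (kJ/mol): Ga 29, Sn 107.
So Sn has the larger electron affinity (Sn > Ga).

Sn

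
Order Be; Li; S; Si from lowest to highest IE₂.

After 1 electron has been removed, what remains? Be⁺ still has 1 valence electron; Li⁺ is the bare [He] core; S⁺ still has 5 valence electrons; Si⁺ still has 3 valence electrons.
Core electrons are held far more tightly than valence electrons, so Li tops the IE_2 order.
Valence configurations: Be⁺ [He]2s¹, S⁺ [Ne]3s²3p³, Si⁺ [Ne]3s²3p¹.
The numbers (kJ/mol): Be 1757, Li 7298, S 2252, Si 1577.
Overall IE_2 order: Si < Be < S < Li.

Si < Be < S < Li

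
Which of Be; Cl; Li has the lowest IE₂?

Be

Consider each +1 ion: Be⁺ still has 1 valence electron; Cl⁺ still has 6 valence electrons; Li⁺ is the bare [He] core.
Breaking into a closed-shell core is much more expensive than removing a leftover valence electron — Li has the largest IE_2 here.
Valence configurations: Be⁺ [He]2s¹, Cl⁺ [Ne]3s²3p⁴.
The numbers (kJ/mol): Be 1757, Cl 2298, Li 7298.
Overall IE_2 order: Be < Cl < Li.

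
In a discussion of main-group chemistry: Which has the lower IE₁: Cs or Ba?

Cs is in period 6, group 1; Ba is in period 6, group 2.
Across a period the outer electron is held more tightly (higher IE₁); down a group it sits in a higher shell, more shielded, and comes off more easily.
All lie in period 6, so first ionization energy increases left to right.
So Cs has the lower IE₁ (Cs < Ba).

Cs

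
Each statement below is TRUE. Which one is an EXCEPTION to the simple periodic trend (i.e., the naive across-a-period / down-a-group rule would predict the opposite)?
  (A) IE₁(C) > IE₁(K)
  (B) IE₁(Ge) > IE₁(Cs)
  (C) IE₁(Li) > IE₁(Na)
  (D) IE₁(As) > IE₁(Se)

The general trend: first ionisation energy increases across a period and decreases down a group.
(A) C (period 2, group 14) vs K (period 4, group 1): the stated order agrees with the simple trend.
(B) Ge (period 4, group 14) vs Cs (period 6, group 1): the stated order agrees with the simple trend.
(C) Li (period 2, group 1) vs Na (period 3, group 1): the stated order agrees with the simple trend.
(D) As (period 4, group 15) vs Se (period 4, group 16): the stated order contradicts the simple trend.
The exception is (D): Se (4p⁴) ionizes more easily than half-filled As (4p³).

(D)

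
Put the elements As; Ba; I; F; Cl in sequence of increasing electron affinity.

Ba < As < I < F < Cl

Atoms with high Z_eff and room in the valence shell (especially the halogens) have the most exothermic electron affinities.
These span different periods and groups, so the two trends combine.
As > Ba: both effects reinforce here, so As is clearly the higher of the two.
I > As: period and group pull opposite ways; the across-period shift dominates (295 vs 78 kJ/mol).
F > I: F sits above I in group 17, so the down-group effect alone puts F higher.
Cl > F: this pair runs against the simple trend — see the exception note.
Note the exception: Cl has a higher electron affinity than F, contrary to the simple trend — F's small 2p subshell makes the incoming electron feel strong e⁻–e⁻ repulsion, so Cl actually releases more energy on gaining an electron.
Tabulated electron affinity (kJ/mol): F 328, Cl 349, As 78, I 295, Ba 14.
So from lowest to highest: Ba < As < I < F < Cl.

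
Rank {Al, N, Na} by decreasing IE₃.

After 2 electrons have been removed, what remains? Al²⁺ still has 1 valence electron; N²⁺ still has 3 valence electrons; Na²⁺ is already 1 electron into the core.
Pulling an electron out of a noble-gas core costs far more than removing a remaining valence electron, so Na sits at the high end of IE_3.
Valence configurations: Al²⁺ [Ne]3s¹, N²⁺ [He]2s²2p¹.
Tabulated IE_3 (kJ/mol): Al 2745, N 4578, Na 6910.
Hence IE_3: Al < N < Na.

Na, N, Al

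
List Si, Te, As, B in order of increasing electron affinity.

B, As, Si, Te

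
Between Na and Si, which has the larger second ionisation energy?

Na

IE_2 is the cost of taking one more electron from the +1 cation: Na⁺ is the bare [Ne] core; Si⁺ still has 3 valence electrons.
Core electrons are held far more tightly than valence electrons, so Na tops the IE_2 order.
Approximate IE_2 values (kJ/mol): Na 4562, Si 1577.
So the second ionization energies run Si < Na.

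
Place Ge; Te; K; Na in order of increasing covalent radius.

Ge < Te < Na < K

Na is in period 3, group 1; K is in period 4, group 1; Ge is in period 4, group 14; Te is in period 5, group 16.
Across a period the added protons contract the valence shell; down a group each new principal shell makes the atom larger.
These span different periods and groups, so the two trends combine.
Te > Ge: period and group pull opposite ways; the down-group shift dominates (136 vs 121 pm).
Na > Te: the two effects oppose for this pair; the across-period effect wins (155 vs 136 pm).
K > Na: they share group 1; the group trend gives K the larger value.
Approximate values (pm): Na 155, K 196, Ge 121, Te 136.
So from smallest to largest: Ge < Te < Na < K.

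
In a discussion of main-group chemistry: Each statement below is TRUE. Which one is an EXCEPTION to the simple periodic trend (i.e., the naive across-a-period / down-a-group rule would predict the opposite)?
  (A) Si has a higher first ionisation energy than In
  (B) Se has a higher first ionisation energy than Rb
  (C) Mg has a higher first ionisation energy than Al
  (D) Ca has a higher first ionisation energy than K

The general trend: first ionisation energy increases across a period and decreases down a group.
(A) Si (period 3, group 14) vs In (period 5, group 13): the stated order agrees with the simple trend.
(B) Se (period 4, group 16) vs Rb (period 5, group 1): the stated order agrees with the simple trend.
(C) Mg (period 3, group 2) vs Al (period 3, group 13): the stated order contradicts the simple trend.
(D) Ca (period 4, group 2) vs K (period 4, group 1): the stated order agrees with the simple trend.
The exception is (C): Al's single 3p electron is easier to remove than one from Mg's filled 3s².

(C)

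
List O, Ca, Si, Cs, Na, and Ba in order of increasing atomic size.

O, Si, Na, Ca, Ba, Cs

Moving right in a period, electrons are added to the same shell under a stronger nuclear pull, so atoms get smaller; moving down, a new shell is opened and atoms get larger.
Here both period and group differ, so the two effects have to be weighed against each other.
Si > O: relative to O, both the across-period and down-group shifts push Si's atomic radius up.
Na > Si: Na lies to the left of Si in period 3, so the across-period effect alone puts Na larger.
Ca > Na: period and group pull opposite ways; the down-group shift dominates (171 vs 155 pm).
Ba > Ca: Ba sits below Ca in group 2, so the down-group effect alone puts Ba larger.
Cs > Ba: both are in period 6; the period trend gives Cs the larger value.
Tabulated atomic radius (pm): O 63, Na 155, Si 116, Ca 171, Cs 232, Ba 196.
So from smallest to largest: O < Si < Na < Ca < Ba < Cs.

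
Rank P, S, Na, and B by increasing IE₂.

P, S, B, Na

After 1 electron has been removed, what remains? P⁺ still has 4 valence electrons; S⁺ still has 5 valence electrons; Na⁺ is the bare [Ne] core; B⁺ still has 2 valence electrons.
Core electrons are held far more tightly than valence electrons, so Na tops the IE_2 order.
Valence configurations: P⁺ [Ne]3s²3p², S⁺ [Ne]3s²3p³, B⁺ [He]2s².
Tabulated IE_2 (kJ/mol): P 1907, S 2252, Na 4562, B 2427.
So the second ionization energies run P < S < B < Na.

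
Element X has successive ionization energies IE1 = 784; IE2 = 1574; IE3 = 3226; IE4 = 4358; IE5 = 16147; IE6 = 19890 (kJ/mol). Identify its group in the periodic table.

Look for the largest jump between consecutive ionization energies: IE5/IE4 ≈ 3.7, far larger than any earlier ratio.
That jump marks the point where a core electron is being removed. So the atom has 4 valence electrons.
A main-group element with 4 valence electrons is in group 14.

Group 14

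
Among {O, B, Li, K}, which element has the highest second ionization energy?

Li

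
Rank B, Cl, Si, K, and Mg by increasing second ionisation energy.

Mg < Si < Cl < B < K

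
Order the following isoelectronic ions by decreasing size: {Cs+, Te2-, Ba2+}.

Te2- > Cs+ > Ba2+

All of these have 54 electrons, so size is governed by nuclear charge alone: the more protons, the stronger the pull on the same electron cloud, and the smaller the ion.
Nuclear charges: Ba2+ (Z=56), Cs+ (Z=55), Te2- (Z=52).
Largest to smallest: Te2- > Cs+ > Ba2+.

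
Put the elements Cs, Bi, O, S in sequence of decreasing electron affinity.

S > O > Bi > Cs

O is in period 2, group 16; S is in period 3, group 16; Cs is in period 6, group 1; Bi is in period 6, group 15.
Electron affinity generally becomes more exothermic across a period toward the halogens and less exothermic down a group.
These span different periods and groups, so the two trends combine.
Bi > Cs: both are in period 6; the period trend gives Bi the larger value.
O > Bi: both effects reinforce here, so O is clearly the higher of the two.
S > O: this pair runs against the simple trend — see the exception note.
Note the exception: S has a higher electron affinity than O, contrary to the simple trend — the compact 2p subshell of O repels the added electron more than S's larger 3p does.
Tabulated electron affinity (kJ/mol): O 141, S 200, Cs 46, Bi 91.
So from highest to lowest: S > O > Bi > Cs.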